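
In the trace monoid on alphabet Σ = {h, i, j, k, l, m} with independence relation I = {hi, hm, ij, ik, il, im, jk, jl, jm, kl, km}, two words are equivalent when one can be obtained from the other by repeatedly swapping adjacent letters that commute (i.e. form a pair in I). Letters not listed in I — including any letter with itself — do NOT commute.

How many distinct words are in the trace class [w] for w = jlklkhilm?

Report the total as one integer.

270

piece 0:j — minimal
piece 1:l — minimal
piece 2:k — minimal
piece 3:l rests on {1:l}
piece 4:k rests on {2:k}
piece 5:h rests on {0:j, 3:l, 4:k}
piece 6:i — minimal
piece 7:l rests on {5:h}
piece 8:m rests on {7:l}
minimal pieces: {0:j, 1:l, 2:k, 6:i}
ways to finish when only these pieces remain (= sum over removing one remaining piece with nothing left below it):
  1 left: {6}→1  {8}→1
  2 left: {6,8}→2  {7,8}→1
  3 left: {5,7,8}→1  {6,7,8}→3
  4 left: {0,5,7,8}→1  {3,5,7,8}→1  {4,5,7,8}→1  {5,6,7,8}→4
  5 left: {0,3,5,7,8}→2  {0,4,5,7,8}→2  {0,5,6,7,8}→5  {1,3,5,7,8}→1  {2,4,5,7,8}→1  {3,4,5,7,8}→2  {3,5,6,7,8}→5  {4,5,6,7,8}→5
  6 left: {0,1,3,5,7,8}→3  {0,2,4,5,7,8}→3  {0,3,4,5,7,8}→6  {0,3,5,6,7,8}→12  {0,4,5,6,7,8}→12  {1,3,4,5,7,8}→3  {1,3,5,6,7,8}→6  {2,3,4,5,7,8}→3  {2,4,5,6,7,8}→6  {3,4,5,6,7,8}→12
  7 left: {0,1,3,4,5,7,8}→12  {0,1,3,5,6,7,8}→21  {0,2,3,4,5,7,8}→12  {0,2,4,5,6,7,8}→21  {0,3,4,5,6,7,8}→42  {1,2,3,4,5,7,8}→6  {1,3,4,5,6,7,8}→21  {2,3,4,5,6,7,8}→21
  placing 0:j first → 48 extensions
  placing 1:l first → 96 extensions
  placing 2:k first → 96 extensions
  placing 6:i first → 30 extensions
total linear extensions = 270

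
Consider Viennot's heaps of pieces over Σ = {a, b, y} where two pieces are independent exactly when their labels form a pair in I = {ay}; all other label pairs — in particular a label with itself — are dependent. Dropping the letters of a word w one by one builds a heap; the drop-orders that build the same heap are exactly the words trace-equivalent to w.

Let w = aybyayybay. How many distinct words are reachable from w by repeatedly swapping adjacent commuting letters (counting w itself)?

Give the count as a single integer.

16

0(a) covers ∅
1(y) covers ∅
2(b) covers 0:a, 1:y
3(y) covers 2:b
4(a) covers 2:b
5(y) covers 3:y
6(y) covers 5:y
7(b) covers 4:a, 6:y
8(a) covers 7:b
9(y) covers 7:b
floor of heap: 0:a, 1:y
completions by unplaced set U, small U first (add the entries for U minus each lowest piece of U):
  |U|=1: {8}:1  {9}:1
  |U|=2: {8,9}:2
  |U|=3: {7,8,9}:2
  |U|=4: {4,7,8,9}:2  {6,7,8,9}:2
  |U|=5: {4,6,7,8,9}:4  {5,6,7,8,9}:2
  |U|=6: {3,5,6,7,8,9}:2  {4,5,6,7,8,9}:6
  |U|=7: {3,4,5,6,7,8,9}:8
  |U|=8: {2,3,4,5,6,7,8,9}:8
  start at 0(a): 8
  start at 1(y): 8
sum over floor = 16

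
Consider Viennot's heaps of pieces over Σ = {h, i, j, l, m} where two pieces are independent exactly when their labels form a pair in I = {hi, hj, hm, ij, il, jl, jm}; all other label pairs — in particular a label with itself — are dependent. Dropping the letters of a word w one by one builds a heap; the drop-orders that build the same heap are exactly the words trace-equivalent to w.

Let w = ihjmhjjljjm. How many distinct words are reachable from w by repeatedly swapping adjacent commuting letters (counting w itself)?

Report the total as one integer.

2772

0(i) covers ∅
1(h) covers ∅
2(j) covers ∅
3(m) covers 0:i
4(h) covers 1:h
5(j) covers 2:j
6(j) covers 5:j
7(l) covers 3:m, 4:h
8(j) covers 6:j
9(j) covers 8:j
10(m) covers 7:l
floor of heap: 0:i, 1:h, 2:j
completions by unplaced set U, small U first (add the entries for U minus each lowest piece of U):
  |U|=1: {9}:1  {10}:1
  |U|=2: {7,10}:1  {8,9}:1  {9,10}:2
  |U|=3: {3,7,10}:1  {4,7,10}:1  {6,8,9}:1  {7,9,10}:3  {8,9,10}:3
  |U|=4: {0,3,7,10}:1  {1,4,7,10}:1  {3,4,7,10}:2  {3,7,9,10}:4  {4,7,9,10}:4  {5,6,8,9}:1  {6,8,9,10}:4  {7,8,9,10}:6
  |U|=5: {0,3,4,7,10}:3  {0,3,7,9,10}:5  {1,3,4,7,10}:3  {1,4,7,9,10}:5  {2,5,6,8,9}:1  {3,4,7,9,10}:10  {3,7,8,9,10}:10  {4,7,8,9,10}:10  {5,6,8,9,10}:5  {6,7,8,9,10}:10
  |U|=6: {0,1,3,4,7,10}:6  {0,3,4,7,9,10}:18  {0,3,7,8,9,10}:15  {1,3,4,7,9,10}:18  {1,4,7,8,9,10}:15  {2,5,6,8,9,10}:6  {3,4,7,8,9,10}:30  {3,6,7,8,9,10}:20  {4,6,7,8,9,10}:20  {5,6,7,8,9,10}:15
  |U|=7: {0,1,3,4,7,9,10}:42  {0,3,4,7,8,9,10}:63  {0,3,6,7,8,9,10}:35  {1,3,4,7,8,9,10}:63  {1,4,6,7,8,9,10}:35  {2,5,6,7,8,9,10}:21  {3,4,6,7,8,9,10}:70  {3,5,6,7,8,9,10}:35  {4,5,6,7,8,9,10}:35
  |U|=8: {0,1,3,4,7,8,9,10}:168  {0,3,4,6,7,8,9,10}:168  {0,3,5,6,7,8,9,10}:70  {1,3,4,6,7,8,9,10}:168  {1,4,5,6,7,8,9,10}:70  {2,3,5,6,7,8,9,10}:56  {2,4,5,6,7,8,9,10}:56  {3,4,5,6,7,8,9,10}:140
  |U|=9: {0,1,3,4,6,7,8,9,10}:504  {0,2,3,5,6,7,8,9,10}:126  {0,3,4,5,6,7,8,9,10}:378  {1,2,4,5,6,7,8,9,10}:126  {1,3,4,5,6,7,8,9,10}:378  {2,3,4,5,6,7,8,9,10}:252
  start at 0(i): 756
  start at 1(h): 756
  start at 2(j): 1260
sum over floor = 2772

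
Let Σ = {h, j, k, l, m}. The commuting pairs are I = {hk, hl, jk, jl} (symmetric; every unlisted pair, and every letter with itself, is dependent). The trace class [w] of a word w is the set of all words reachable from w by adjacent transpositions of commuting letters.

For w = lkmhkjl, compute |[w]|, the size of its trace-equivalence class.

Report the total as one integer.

#0=l has no predecessor
#1=k depends on [0:l]
#2=m depends on [1:k]
#3=h depends on [2:m]
#4=k depends on [2:m]
#5=j depends on [3:h]
#6=l depends on [4:k]
sources: [0:l]
N(rest) = Σ N(rest − s) over sources s of rest; N(one piece) = 1:
  size 1 → [5]=1  [6]=1
  size 2 → [3,5]=1  [4,6]=1  [5,6]=2
  size 3 → [3,5,6]=3  [4,5,6]=3
  size 4 → [3,4,5,6]=6
  size 5 → [2,3,4,5,6]=6
  first=0(l) contributes 6

6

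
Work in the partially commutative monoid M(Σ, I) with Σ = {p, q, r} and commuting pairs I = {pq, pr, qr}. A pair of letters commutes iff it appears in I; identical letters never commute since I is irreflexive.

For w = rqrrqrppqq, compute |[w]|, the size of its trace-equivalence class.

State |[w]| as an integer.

drop 0:r onto floor
drop 1:q onto floor
drop 2:r onto {0:r}
drop 3:r onto {2:r}
drop 4:q onto {1:q}
drop 5:r onto {3:r}
drop 6:p onto floor
drop 7:p onto {6:p}
drop 8:q onto {4:q}
drop 9:q onto {8:q}
ground layer = {0:r, 1:q, 6:p}
drop-orders for the pieces not yet dropped (sum over which currently-grounded one goes next):
  1 to go: {5} 1  {7} 1  {9} 1
  2 to go: {3,5} 1  {5,7} 2  {5,9} 2  {6,7} 1  {7,9} 2  {8,9} 1
  3 to go: {2,3,5} 1  {3,5,7} 3  {3,5,9} 3  {4,8,9} 1  {5,6,7} 3  {5,7,9} 6  {5,8,9} 3  {6,7,9} 3  {7,8,9} 3
  4 to go: {0,2,3,5} 1  {1,4,8,9} 1  {2,3,5,7} 4  {2,3,5,9} 4  {3,5,6,7} 6  {3,5,7,9} 12  {3,5,8,9} 6  {4,5,8,9} 4  {4,7,8,9} 4  {5,6,7,9} 12  {5,7,8,9} 12  {6,7,8,9} 6
  5 to go: {0,2,3,5,7} 5  {0,2,3,5,9} 5  {1,4,5,8,9} 5  {1,4,7,8,9} 5  {2,3,5,6,7} 10  {2,3,5,7,9} 20  {2,3,5,8,9} 10  {3,4,5,8,9} 10  {3,5,6,7,9} 30  {3,5,7,8,9} 30  {4,5,7,8,9} 20  {4,6,7,8,9} 10  {5,6,7,8,9} 30
  6 to go: {0,2,3,5,6,7} 15  {0,2,3,5,7,9} 30  {0,2,3,5,8,9} 15  {1,3,4,5,8,9} 15  {1,4,5,7,8,9} 30  {1,4,6,7,8,9} 15  {2,3,4,5,8,9} 20  {2,3,5,6,7,9} 60  {2,3,5,7,8,9} 60  {3,4,5,7,8,9} 60  {3,5,6,7,8,9} 90  {4,5,6,7,8,9} 60
  7 to go: {0,2,3,4,5,8,9} 35  {0,2,3,5,6,7,9} 105  {0,2,3,5,7,8,9} 105  {1,2,3,4,5,8,9} 35  {1,3,4,5,7,8,9} 105  {1,4,5,6,7,8,9} 105  {2,3,4,5,7,8,9} 140  {2,3,5,6,7,8,9} 210  {3,4,5,6,7,8,9} 210
  8 to go: {0,1,2,3,4,5,8,9} 70  {0,2,3,4,5,7,8,9} 280  {0,2,3,5,6,7,8,9} 420  {1,2,3,4,5,7,8,9} 280  {1,3,4,5,6,7,8,9} 420  {2,3,4,5,6,7,8,9} 560
  if 0:r drops first: 1260 orders
  if 1:q drops first: 1260 orders
  if 6:p drops first: 630 orders
heap linearizations: 3150

3150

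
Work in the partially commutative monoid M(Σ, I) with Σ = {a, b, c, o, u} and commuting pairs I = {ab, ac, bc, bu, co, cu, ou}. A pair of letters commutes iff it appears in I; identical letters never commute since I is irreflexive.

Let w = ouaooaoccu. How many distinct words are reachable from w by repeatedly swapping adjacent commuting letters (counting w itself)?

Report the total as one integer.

180

drop 0:o onto floor
drop 1:u onto floor
drop 2:a onto {0:o, 1:u}
drop 3:o onto {2:a}
drop 4:o onto {3:o}
drop 5:a onto {4:o}
drop 6:o onto {5:a}
drop 7:c onto floor
drop 8:c onto {7:c}
drop 9:u onto {5:a}
ground layer = {0:o, 1:u, 7:c}
drop-orders for the pieces not yet dropped (sum over which currently-grounded one goes next):
  1 to go: {6} 1  {8} 1  {9} 1
  2 to go: {6,8} 2  {6,9} 2  {7,8} 1  {8,9} 2
  3 to go: {5,6,9} 2  {6,7,8} 3  {6,8,9} 6  {7,8,9} 3
  4 to go: {4,5,6,9} 2  {5,6,8,9} 8  {6,7,8,9} 12
  5 to go: {3,4,5,6,9} 2  {4,5,6,8,9} 10  {5,6,7,8,9} 20
  6 to go: {2,3,4,5,6,9} 2  {3,4,5,6,8,9} 12  {4,5,6,7,8,9} 30
  7 to go: {0,2,3,4,5,6,9} 2  {1,2,3,4,5,6,9} 2  {2,3,4,5,6,8,9} 14  {3,4,5,6,7,8,9} 42
  8 to go: {0,1,2,3,4,5,6,9} 4  {0,2,3,4,5,6,8,9} 16  {1,2,3,4,5,6,8,9} 16  {2,3,4,5,6,7,8,9} 56
  if 0:o drops first: 72 orders
  if 1:u drops first: 72 orders
  if 7:c drops first: 36 orders
heap linearizations: 180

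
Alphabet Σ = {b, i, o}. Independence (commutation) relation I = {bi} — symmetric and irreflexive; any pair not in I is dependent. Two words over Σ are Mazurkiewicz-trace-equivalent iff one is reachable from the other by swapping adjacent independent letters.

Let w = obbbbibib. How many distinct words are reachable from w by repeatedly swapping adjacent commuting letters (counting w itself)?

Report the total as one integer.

drop 0:o onto floor
drop 1:b onto {0:o}
drop 2:b onto {1:b}
drop 3:b onto {2:b}
drop 4:b onto {3:b}
drop 5:i onto {0:o}
drop 6:b onto {4:b}
drop 7:i onto {5:i}
drop 8:b onto {6:b}
ground layer = {0:o}
drop-orders for the pieces not yet dropped (sum over which currently-grounded one goes next):
  1 to go: {7} 1  {8} 1
  2 to go: {5,7} 1  {6,8} 1  {7,8} 2
  3 to go: {4,6,8} 1  {5,7,8} 3  {6,7,8} 3
  4 to go: {3,4,6,8} 1  {4,6,7,8} 4  {5,6,7,8} 6
  5 to go: {2,3,4,6,8} 1  {3,4,6,7,8} 5  {4,5,6,7,8} 10
  6 to go: {1,2,3,4,6,8} 1  {2,3,4,6,7,8} 6  {3,4,5,6,7,8} 15
  7 to go: {1,2,3,4,6,7,8} 7  {2,3,4,5,6,7,8} 21
  if 0:o drops first: 28 orders

28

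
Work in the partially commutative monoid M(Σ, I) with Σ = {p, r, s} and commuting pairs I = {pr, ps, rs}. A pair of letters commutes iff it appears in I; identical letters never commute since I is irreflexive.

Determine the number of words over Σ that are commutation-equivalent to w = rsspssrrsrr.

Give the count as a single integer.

piece 0:r — minimal
piece 1:s — minimal
piece 2:s rests on {1:s}
piece 3:p — minimal
piece 4:s rests on {2:s}
piece 5:s rests on {4:s}
piece 6:r rests on {0:r}
piece 7:r rests on {6:r}
piece 8:s rests on {5:s}
piece 9:r rests on {7:r}
piece 10:r rests on {9:r}
minimal pieces: {0:r, 1:s, 3:p}
ways to finish when only these pieces remain (= sum over removing one remaining piece with nothing left below it):
  1 left: {3}→1  {8}→1  {10}→1
  2 left: {3,8}→2  {3,10}→2  {5,8}→1  {8,10}→2  {9,10}→1
  3 left: {3,5,8}→3  {3,8,10}→6  {3,9,10}→3  {4,5,8}→1  {5,8,10}→3  {7,9,10}→1  {8,9,10}→3
  4 left: {2,4,5,8}→1  {3,4,5,8}→4  {3,5,8,10}→12  {3,7,9,10}→4  {3,8,9,10}→12  {4,5,8,10}→4  {5,8,9,10}→6  {6,7,9,10}→1  {7,8,9,10}→4
  5 left: {0,6,7,9,10}→1  {1,2,4,5,8}→1  {2,3,4,5,8}→5  {2,4,5,8,10}→5  {3,4,5,8,10}→20  {3,5,8,9,10}→30  {3,6,7,9,10}→5  {3,7,8,9,10}→20  {4,5,8,9,10}→10  {5,7,8,9,10}→10  {6,7,8,9,10}→5
  6 left: {0,3,6,7,9,10}→6  {0,6,7,8,9,10}→6  {1,2,3,4,5,8}→6  {1,2,4,5,8,10}→6  {2,3,4,5,8,10}→30  {2,4,5,8,9,10}→15  {3,4,5,8,9,10}→60  {3,5,7,8,9,10}→60  {3,6,7,8,9,10}→30  {4,5,7,8,9,10}→20  {5,6,7,8,9,10}→15
  7 left: {0,3,6,7,8,9,10}→42  {0,5,6,7,8,9,10}→21  {1,2,3,4,5,8,10}→42  {1,2,4,5,8,9,10}→21  {2,3,4,5,8,9,10}→105  {2,4,5,7,8,9,10}→35  {3,4,5,7,8,9,10}→140  {3,5,6,7,8,9,10}→105  {4,5,6,7,8,9,10}→35
  8 left: {0,3,5,6,7,8,9,10}→168  {0,4,5,6,7,8,9,10}→56  {1,2,3,4,5,8,9,10}→168  {1,2,4,5,7,8,9,10}→56  {2,3,4,5,7,8,9,10}→280  {2,4,5,6,7,8,9,10}→70  {3,4,5,6,7,8,9,10}→280
  9 left: {0,2,4,5,6,7,8,9,10}→126  {0,3,4,5,6,7,8,9,10}→504  {1,2,3,4,5,7,8,9,10}→504  {1,2,4,5,6,7,8,9,10}→126  {2,3,4,5,6,7,8,9,10}→630
  placing 0:r first → 1260 extensions
  placing 1:s first → 1260 extensions
  placing 3:p first → 252 extensions
total linear extensions = 2772

2772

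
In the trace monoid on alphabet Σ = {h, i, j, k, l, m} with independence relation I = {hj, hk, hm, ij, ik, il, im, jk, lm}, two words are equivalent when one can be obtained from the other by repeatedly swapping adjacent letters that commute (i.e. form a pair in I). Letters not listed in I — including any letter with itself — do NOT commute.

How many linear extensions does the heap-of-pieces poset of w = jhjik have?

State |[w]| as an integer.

30

#0=j has no predecessor
#1=h has no predecessor
#2=j depends on [0:j]
#3=i depends on [1:h]
#4=k has no predecessor
sources: [0:j, 1:h, 4:k]
N(rest) = Σ N(rest − s) over sources s of rest; N(one piece) = 1:
  size 1 → [2]=1  [3]=1  [4]=1
  size 2 → [0,2]=1  [1,3]=1  [2,3]=2  [2,4]=2  [3,4]=2
  size 3 → [0,2,3]=3  [0,2,4]=3  [1,2,3]=3  [1,3,4]=3  [2,3,4]=6
  first=0(j) contributes 12
  first=1(h) contributes 12
  first=4(k) contributes 6
|[w]| = 30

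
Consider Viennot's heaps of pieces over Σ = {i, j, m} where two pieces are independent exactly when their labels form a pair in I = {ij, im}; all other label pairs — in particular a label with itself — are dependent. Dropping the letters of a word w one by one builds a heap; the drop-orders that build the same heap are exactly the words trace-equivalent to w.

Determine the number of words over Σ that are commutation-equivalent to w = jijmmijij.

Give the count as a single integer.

84

0(j) covers ∅
1(i) covers ∅
2(j) covers 0:j
3(m) covers 2:j
4(m) covers 3:m
5(i) covers 1:i
6(j) covers 4:m
7(i) covers 5:i
8(j) covers 6:j
floor of heap: 0:j, 1:i
completions by unplaced set U, small U first (add the entries for U minus each lowest piece of U):
  |U|=1: {7}:1  {8}:1
  |U|=2: {5,7}:1  {6,8}:1  {7,8}:2
  |U|=3: {1,5,7}:1  {4,6,8}:1  {5,7,8}:3  {6,7,8}:3
  |U|=4: {1,5,7,8}:4  {3,4,6,8}:1  {4,6,7,8}:4  {5,6,7,8}:6
  |U|=5: {1,5,6,7,8}:10  {2,3,4,6,8}:1  {3,4,6,7,8}:5  {4,5,6,7,8}:10
  |U|=6: {0,2,3,4,6,8}:1  {1,4,5,6,7,8}:20  {2,3,4,6,7,8}:6  {3,4,5,6,7,8}:15
  |U|=7: {0,2,3,4,6,7,8}:7  {1,3,4,5,6,7,8}:35  {2,3,4,5,6,7,8}:21
  start at 0(j): 56
  start at 1(i): 28
sum over floor = 84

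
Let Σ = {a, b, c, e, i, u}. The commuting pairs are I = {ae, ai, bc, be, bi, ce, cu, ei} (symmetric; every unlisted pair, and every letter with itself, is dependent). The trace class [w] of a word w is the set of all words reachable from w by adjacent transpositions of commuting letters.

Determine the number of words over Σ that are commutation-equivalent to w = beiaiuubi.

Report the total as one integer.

piece 0:b — minimal
piece 1:e — minimal
piece 2:i — minimal
piece 3:a rests on {0:b}
piece 4:i rests on {2:i}
piece 5:u rests on {1:e, 3:a, 4:i}
piece 6:u rests on {5:u}
piece 7:b rests on {6:u}
piece 8:i rests on {6:u}
minimal pieces: {0:b, 1:e, 2:i}
ways to finish when only these pieces remain (= sum over removing one remaining piece with nothing left below it):
  1 left: {7}→1  {8}→1
  2 left: {7,8}→2
  3 left: {6,7,8}→2
  4 left: {5,6,7,8}→2
  5 left: {1,5,6,7,8}→2  {3,5,6,7,8}→2  {4,5,6,7,8}→2
  6 left: {0,3,5,6,7,8}→2  {1,3,5,6,7,8}→4  {1,4,5,6,7,8}→4  {2,4,5,6,7,8}→2  {3,4,5,6,7,8}→4
  7 left: {0,1,3,5,6,7,8}→6  {0,3,4,5,6,7,8}→6  {1,2,4,5,6,7,8}→6  {1,3,4,5,6,7,8}→12  {2,3,4,5,6,7,8}→6
  placing 0:b first → 24 extensions
  placing 1:e first → 12 extensions
  placing 2:i first → 24 extensions
total linear extensions = 60

60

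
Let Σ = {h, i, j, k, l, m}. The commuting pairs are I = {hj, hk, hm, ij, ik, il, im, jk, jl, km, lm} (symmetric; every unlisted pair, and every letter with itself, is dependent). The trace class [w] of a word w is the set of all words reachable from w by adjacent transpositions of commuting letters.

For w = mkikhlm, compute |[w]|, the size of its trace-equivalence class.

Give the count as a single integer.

126

drop 0:m onto floor
drop 1:k onto floor
drop 2:i onto floor
drop 3:k onto {1:k}
drop 4:h onto {2:i}
drop 5:l onto {3:k, 4:h}
drop 6:m onto {0:m}
ground layer = {0:m, 1:k, 2:i}
drop-orders for the pieces not yet dropped (sum over which currently-grounded one goes next):
  1 to go: {5} 1  {6} 1
  2 to go: {0,6} 1  {3,5} 1  {4,5} 1  {5,6} 2
  3 to go: {0,5,6} 3  {1,3,5} 1  {2,4,5} 1  {3,4,5} 2  {3,5,6} 3  {4,5,6} 3
  4 to go: {0,3,5,6} 6  {0,4,5,6} 6  {1,3,4,5} 3  {1,3,5,6} 4  {2,3,4,5} 3  {2,4,5,6} 4  {3,4,5,6} 8
  5 to go: {0,1,3,5,6} 10  {0,2,4,5,6} 10  {0,3,4,5,6} 20  {1,2,3,4,5} 6  {1,3,4,5,6} 15  {2,3,4,5,6} 15
  if 0:m drops first: 36 orders
  if 1:k drops first: 45 orders
  if 2:i drops first: 45 orders
heap linearizations: 126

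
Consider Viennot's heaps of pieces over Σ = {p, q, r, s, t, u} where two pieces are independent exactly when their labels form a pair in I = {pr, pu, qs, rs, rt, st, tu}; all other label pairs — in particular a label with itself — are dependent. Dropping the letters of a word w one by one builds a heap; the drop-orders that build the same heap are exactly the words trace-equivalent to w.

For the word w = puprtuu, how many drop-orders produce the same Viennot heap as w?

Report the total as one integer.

#0=p has no predecessor
#1=u has no predecessor
#2=p depends on [0:p]
#3=r depends on [1:u]
#4=t depends on [2:p]
#5=u depends on [3:r]
#6=u depends on [5:u]
sources: [0:p, 1:u]
N(rest) = Σ N(rest − s) over sources s of rest; N(one piece) = 1:
  size 1 → [4]=1  [6]=1
  size 2 → [2,4]=1  [4,6]=2  [5,6]=1
  size 3 → [0,2,4]=1  [2,4,6]=3  [3,5,6]=1  [4,5,6]=3
  size 4 → [0,2,4,6]=4  [1,3,5,6]=1  [2,4,5,6]=6  [3,4,5,6]=4
  size 5 → [0,2,4,5,6]=10  [1,3,4,5,6]=5  [2,3,4,5,6]=10
  first=0(p) contributes 15
  first=1(u) contributes 20
|[w]| = 35

35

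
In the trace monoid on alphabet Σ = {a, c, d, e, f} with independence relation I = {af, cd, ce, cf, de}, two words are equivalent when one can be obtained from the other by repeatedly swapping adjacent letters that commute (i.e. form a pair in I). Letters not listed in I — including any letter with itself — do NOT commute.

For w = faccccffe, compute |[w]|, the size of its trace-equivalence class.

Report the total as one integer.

125

piece 0:f — minimal
piece 1:a — minimal
piece 2:c rests on {1:a}
piece 3:c rests on {2:c}
piece 4:c rests on {3:c}
piece 5:c rests on {4:c}
piece 6:f rests on {0:f}
piece 7:f rests on {6:f}
piece 8:e rests on {1:a, 7:f}
minimal pieces: {0:f, 1:a}
ways to finish when only these pieces remain (= sum over removing one remaining piece with nothing left below it):
  1 left: {5}→1  {8}→1
  2 left: {4,5}→1  {5,8}→2  {7,8}→1
  3 left: {3,4,5}→1  {4,5,8}→3  {5,7,8}→3  {6,7,8}→1
  4 left: {0,6,7,8}→1  {2,3,4,5}→1  {3,4,5,8}→4  {4,5,7,8}→6  {5,6,7,8}→4
  5 left: {0,5,6,7,8}→5  {2,3,4,5,8}→5  {3,4,5,7,8}→10  {4,5,6,7,8}→10
  6 left: {0,4,5,6,7,8}→15  {1,2,3,4,5,8}→5  {2,3,4,5,7,8}→15  {3,4,5,6,7,8}→20
  7 left: {0,3,4,5,6,7,8}→35  {1,2,3,4,5,7,8}→20  {2,3,4,5,6,7,8}→35
  placing 0:f first → 55 extensions
  placing 1:a first → 70 extensions
total linear extensions = 125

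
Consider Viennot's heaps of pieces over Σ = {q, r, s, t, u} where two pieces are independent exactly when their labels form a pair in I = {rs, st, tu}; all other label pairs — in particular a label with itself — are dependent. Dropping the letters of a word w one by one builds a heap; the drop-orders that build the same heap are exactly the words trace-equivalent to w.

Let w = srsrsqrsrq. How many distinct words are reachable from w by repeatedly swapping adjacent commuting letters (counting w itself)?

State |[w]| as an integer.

30

piece 0:s — minimal
piece 1:r — minimal
piece 2:s rests on {0:s}
piece 3:r rests on {1:r}
piece 4:s rests on {2:s}
piece 5:q rests on {3:r, 4:s}
piece 6:r rests on {5:q}
piece 7:s rests on {5:q}
piece 8:r rests on {6:r}
piece 9:q rests on {7:s, 8:r}
minimal pieces: {0:s, 1:r}
ways to finish when only these pieces remain (= sum over removing one remaining piece with nothing left below it):
  1 left: {9}→1
  2 left: {7,9}→1  {8,9}→1
  3 left: {6,8,9}→1  {7,8,9}→2
  4 left: {6,7,8,9}→3
  5 left: {5,6,7,8,9}→3
  6 left: {3,5,6,7,8,9}→3  {4,5,6,7,8,9}→3
  7 left: {1,3,5,6,7,8,9}→3  {2,4,5,6,7,8,9}→3  {3,4,5,6,7,8,9}→6
  8 left: {0,2,4,5,6,7,8,9}→3  {1,3,4,5,6,7,8,9}→9  {2,3,4,5,6,7,8,9}→9
  placing 0:s first → 18 extensions
  placing 1:r first → 12 extensions
total linear extensions = 30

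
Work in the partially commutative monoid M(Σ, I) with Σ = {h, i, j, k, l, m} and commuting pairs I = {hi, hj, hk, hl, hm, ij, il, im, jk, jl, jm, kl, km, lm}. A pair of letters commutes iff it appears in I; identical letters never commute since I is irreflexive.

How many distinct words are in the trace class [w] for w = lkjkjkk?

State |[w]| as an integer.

105

#0=l has no predecessor
#1=k has no predecessor
#2=j has no predecessor
#3=k depends on [1:k]
#4=j depends on [2:j]
#5=k depends on [3:k]
#6=k depends on [5:k]
sources: [0:l, 1:k, 2:j]
N(rest) = Σ N(rest − s) over sources s of rest; N(one piece) = 1:
  size 1 → [0]=1  [4]=1  [6]=1
  size 2 → [0,4]=2  [0,6]=2  [2,4]=1  [4,6]=2  [5,6]=1
  size 3 → [0,2,4]=3  [0,4,6]=6  [0,5,6]=3  [2,4,6]=3  [3,5,6]=1  [4,5,6]=3
  size 4 → [0,2,4,6]=12  [0,3,5,6]=4  [0,4,5,6]=12  [1,3,5,6]=1  [2,4,5,6]=6  [3,4,5,6]=4
  size 5 → [0,1,3,5,6]=5  [0,2,4,5,6]=30  [0,3,4,5,6]=20  [1,3,4,5,6]=5  [2,3,4,5,6]=10
  first=0(l) contributes 15
  first=1(k) contributes 60
  first=2(j) contributes 30
|[w]| = 105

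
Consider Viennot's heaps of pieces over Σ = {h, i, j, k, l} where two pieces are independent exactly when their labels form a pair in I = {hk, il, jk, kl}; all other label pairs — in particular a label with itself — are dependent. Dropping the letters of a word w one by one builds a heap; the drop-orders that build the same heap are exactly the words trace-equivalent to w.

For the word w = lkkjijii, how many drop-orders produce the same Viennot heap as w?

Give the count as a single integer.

6

#0=l has no predecessor
#1=k has no predecessor
#2=k depends on [1:k]
#3=j depends on [0:l]
#4=i depends on [2:k, 3:j]
#5=j depends on [4:i]
#6=i depends on [5:j]
#7=i depends on [6:i]
sources: [0:l, 1:k]
N(rest) = Σ N(rest − s) over sources s of rest; N(one piece) = 1:
  size 1 → [7]=1
  size 2 → [6,7]=1
  size 3 → [5,6,7]=1
  size 4 → [4,5,6,7]=1
  size 5 → [2,4,5,6,7]=1  [3,4,5,6,7]=1
  size 6 → [0,3,4,5,6,7]=1  [1,2,4,5,6,7]=1  [2,3,4,5,6,7]=2
  first=0(l) contributes 3
  first=1(k) contributes 3
|[w]| = 6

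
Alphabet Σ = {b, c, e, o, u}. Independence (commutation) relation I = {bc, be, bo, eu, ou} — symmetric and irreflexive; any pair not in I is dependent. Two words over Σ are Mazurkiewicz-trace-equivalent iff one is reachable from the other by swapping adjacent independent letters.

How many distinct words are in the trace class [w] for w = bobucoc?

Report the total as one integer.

4

0(b) covers ∅
1(o) covers ∅
2(b) covers 0:b
3(u) covers 2:b
4(c) covers 1:o, 3:u
5(o) covers 4:c
6(c) covers 5:o
floor of heap: 0:b, 1:o
completions by unplaced set U, small U first (add the entries for U minus each lowest piece of U):
  |U|=1: {6}:1
  |U|=2: {5,6}:1
  |U|=3: {4,5,6}:1
  |U|=4: {1,4,5,6}:1  {3,4,5,6}:1
  |U|=5: {1,3,4,5,6}:2  {2,3,4,5,6}:1
  start at 0(b): 3
  start at 1(o): 1
sum over floor = 4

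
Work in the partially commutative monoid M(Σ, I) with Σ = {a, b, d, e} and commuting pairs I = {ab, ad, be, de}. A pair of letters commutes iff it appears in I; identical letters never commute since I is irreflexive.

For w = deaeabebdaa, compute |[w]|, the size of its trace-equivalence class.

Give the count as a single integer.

drop 0:d onto floor
drop 1:e onto floor
drop 2:a onto {1:e}
drop 3:e onto {2:a}
drop 4:a onto {3:e}
drop 5:b onto {0:d}
drop 6:e onto {4:a}
drop 7:b onto {5:b}
drop 8:d onto {7:b}
drop 9:a onto {6:e}
drop 10:a onto {9:a}
ground layer = {0:d, 1:e}
drop-orders for the pieces not yet dropped (sum over which currently-grounded one goes next):
  1 to go: {8} 1  {10} 1
  2 to go: {7,8} 1  {8,10} 2  {9,10} 1
  3 to go: {5,7,8} 1  {6,9,10} 1  {7,8,10} 3  {8,9,10} 3
  4 to go: {0,5,7,8} 1  {4,6,9,10} 1  {5,7,8,10} 4  {6,8,9,10} 4  {7,8,9,10} 6
  5 to go: {0,5,7,8,10} 5  {3,4,6,9,10} 1  {4,6,8,9,10} 5  {5,7,8,9,10} 10  {6,7,8,9,10} 10
  6 to go: {0,5,7,8,9,10} 15  {2,3,4,6,9,10} 1  {3,4,6,8,9,10} 6  {4,6,7,8,9,10} 15  {5,6,7,8,9,10} 20
  7 to go: {0,5,6,7,8,9,10} 35  {1,2,3,4,6,9,10} 1  {2,3,4,6,8,9,10} 7  {3,4,6,7,8,9,10} 21  {4,5,6,7,8,9,10} 35
  8 to go: {0,4,5,6,7,8,9,10} 70  {1,2,3,4,6,8,9,10} 8  {2,3,4,6,7,8,9,10} 28  {3,4,5,6,7,8,9,10} 56
  9 to go: {0,3,4,5,6,7,8,9,10} 126  {1,2,3,4,6,7,8,9,10} 36  {2,3,4,5,6,7,8,9,10} 84
  if 0:d drops first: 120 orders
  if 1:e drops first: 210 orders
heap linearizations: 330

330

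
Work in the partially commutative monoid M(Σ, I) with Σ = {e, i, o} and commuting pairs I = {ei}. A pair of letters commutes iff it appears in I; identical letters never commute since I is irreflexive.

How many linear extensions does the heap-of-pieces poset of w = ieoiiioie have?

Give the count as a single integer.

drop 0:i onto floor
drop 1:e onto floor
drop 2:o onto {0:i, 1:e}
drop 3:i onto {2:o}
drop 4:i onto {3:i}
drop 5:i onto {4:i}
drop 6:o onto {5:i}
drop 7:i onto {6:o}
drop 8:e onto {6:o}
ground layer = {0:i, 1:e}
drop-orders for the pieces not yet dropped (sum over which currently-grounded one goes next):
  1 to go: {7} 1  {8} 1
  2 to go: {7,8} 2
  3 to go: {6,7,8} 2
  4 to go: {5,6,7,8} 2
  5 to go: {4,5,6,7,8} 2
  6 to go: {3,4,5,6,7,8} 2
  7 to go: {2,3,4,5,6,7,8} 2
  if 0:i drops first: 2 orders
  if 1:e drops first: 2 orders
heap linearizations: 4

4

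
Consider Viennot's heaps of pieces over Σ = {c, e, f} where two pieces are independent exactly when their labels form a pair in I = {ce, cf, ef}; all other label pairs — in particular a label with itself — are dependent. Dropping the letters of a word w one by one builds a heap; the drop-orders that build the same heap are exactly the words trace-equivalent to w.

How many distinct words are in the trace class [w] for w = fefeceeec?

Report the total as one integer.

756

piece 0:f — minimal
piece 1:e — minimal
piece 2:f rests on {0:f}
piece 3:e rests on {1:e}
piece 4:c — minimal
piece 5:e rests on {3:e}
piece 6:e rests on {5:e}
piece 7:e rests on {6:e}
piece 8:c rests on {4:c}
minimal pieces: {0:f, 1:e, 4:c}
ways to finish when only these pieces remain (= sum over removing one remaining piece with nothing left below it):
  1 left: {2}→1  {7}→1  {8}→1
  2 left: {0,2}→1  {2,7}→2  {2,8}→2  {4,8}→1  {6,7}→1  {7,8}→2
  3 left: {0,2,7}→3  {0,2,8}→3  {2,4,8}→3  {2,6,7}→3  {2,7,8}→6  {4,7,8}→3  {5,6,7}→1  {6,7,8}→3
  4 left: {0,2,4,8}→6  {0,2,6,7}→6  {0,2,7,8}→12  {2,4,7,8}→12  {2,5,6,7}→4  {2,6,7,8}→12  {3,5,6,7}→1  {4,6,7,8}→6  {5,6,7,8}→4
  5 left: {0,2,4,7,8}→30  {0,2,5,6,7}→10  {0,2,6,7,8}→30  {1,3,5,6,7}→1  {2,3,5,6,7}→5  {2,4,6,7,8}→30  {2,5,6,7,8}→20  {3,5,6,7,8}→5  {4,5,6,7,8}→10
  6 left: {0,2,3,5,6,7}→15  {0,2,4,6,7,8}→90  {0,2,5,6,7,8}→60  {1,2,3,5,6,7}→6  {1,3,5,6,7,8}→6  {2,3,5,6,7,8}→30  {2,4,5,6,7,8}→60  {3,4,5,6,7,8}→15
  7 left: {0,1,2,3,5,6,7}→21  {0,2,3,5,6,7,8}→105  {0,2,4,5,6,7,8}→210  {1,2,3,5,6,7,8}→42  {1,3,4,5,6,7,8}→21  {2,3,4,5,6,7,8}→105
  placing 0:f first → 168 extensions
  placing 1:e first → 420 extensions
  placing 4:c first → 168 extensions
total linear extensions = 756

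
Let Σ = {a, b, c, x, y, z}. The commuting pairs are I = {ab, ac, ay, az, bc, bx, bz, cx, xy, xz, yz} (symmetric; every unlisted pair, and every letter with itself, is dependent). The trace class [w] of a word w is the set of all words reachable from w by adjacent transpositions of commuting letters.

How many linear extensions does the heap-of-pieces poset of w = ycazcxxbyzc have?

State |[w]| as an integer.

piece 0:y — minimal
piece 1:c rests on {0:y}
piece 2:a — minimal
piece 3:z rests on {1:c}
piece 4:c rests on {3:z}
piece 5:x rests on {2:a}
piece 6:x rests on {5:x}
piece 7:b rests on {0:y}
piece 8:y rests on {4:c, 7:b}
piece 9:z rests on {4:c}
piece 10:c rests on {8:y, 9:z}
minimal pieces: {0:y, 2:a}
ways to finish when only these pieces remain (= sum over removing one remaining piece with nothing left below it):
  1 left: {6}→1  {10}→1
  2 left: {5,6}→1  {6,10}→2  {8,10}→1  {9,10}→1
  3 left: {2,5,6}→1  {5,6,10}→3  {6,8,10}→3  {6,9,10}→3  {7,8,10}→1  {8,9,10}→2
  4 left: {2,5,6,10}→4  {4,8,9,10}→2  {5,6,8,10}→6  {5,6,9,10}→6  {6,7,8,10}→4  {6,8,9,10}→8  {7,8,9,10}→3
  5 left: {2,5,6,8,10}→10  {2,5,6,9,10}→10  {3,4,8,9,10}→2  {4,6,8,9,10}→10  {4,7,8,9,10}→5  {5,6,7,8,10}→10  {5,6,8,9,10}→20  {6,7,8,9,10}→15
  6 left: {1,3,4,8,9,10}→2  {2,5,6,7,8,10}→20  {2,5,6,8,9,10}→40  {3,4,6,8,9,10}→12  {3,4,7,8,9,10}→7  {4,5,6,8,9,10}→30  {4,6,7,8,9,10}→30  {5,6,7,8,9,10}→45
  7 left: {1,3,4,6,8,9,10}→14  {1,3,4,7,8,9,10}→9  {2,4,5,6,8,9,10}→70  {2,5,6,7,8,9,10}→105  {3,4,5,6,8,9,10}→42  {3,4,6,7,8,9,10}→49  {4,5,6,7,8,9,10}→105
  8 left: {0,1,3,4,7,8,9,10}→9  {1,3,4,5,6,8,9,10}→56  {1,3,4,6,7,8,9,10}→72  {2,3,4,5,6,8,9,10}→112  {2,4,5,6,7,8,9,10}→280  {3,4,5,6,7,8,9,10}→196
  9 left: {0,1,3,4,6,7,8,9,10}→81  {1,2,3,4,5,6,8,9,10}→168  {1,3,4,5,6,7,8,9,10}→324  {2,3,4,5,6,7,8,9,10}→588
  placing 0:y first → 1080 extensions
  placing 2:a first → 405 extensions
total linear extensions = 1485

1485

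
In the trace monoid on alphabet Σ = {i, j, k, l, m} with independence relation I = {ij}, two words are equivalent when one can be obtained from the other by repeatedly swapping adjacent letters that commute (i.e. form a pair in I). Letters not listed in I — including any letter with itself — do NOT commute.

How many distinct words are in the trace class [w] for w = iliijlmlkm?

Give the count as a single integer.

3

drop 0:i onto floor
drop 1:l onto {0:i}
drop 2:i onto {1:l}
drop 3:i onto {2:i}
drop 4:j onto {1:l}
drop 5:l onto {3:i, 4:j}
drop 6:m onto {5:l}
drop 7:l onto {6:m}
drop 8:k onto {7:l}
drop 9:m onto {8:k}
ground layer = {0:i}
drop-orders for the pieces not yet dropped (sum over which currently-grounded one goes next):
  1 to go: {9} 1
  2 to go: {8,9} 1
  3 to go: {7,8,9} 1
  4 to go: {6,7,8,9} 1
  5 to go: {5,6,7,8,9} 1
  6 to go: {3,5,6,7,8,9} 1  {4,5,6,7,8,9} 1
  7 to go: {2,3,5,6,7,8,9} 1  {3,4,5,6,7,8,9} 2
  8 to go: {2,3,4,5,6,7,8,9} 3
  if 0:i drops first: 3 orders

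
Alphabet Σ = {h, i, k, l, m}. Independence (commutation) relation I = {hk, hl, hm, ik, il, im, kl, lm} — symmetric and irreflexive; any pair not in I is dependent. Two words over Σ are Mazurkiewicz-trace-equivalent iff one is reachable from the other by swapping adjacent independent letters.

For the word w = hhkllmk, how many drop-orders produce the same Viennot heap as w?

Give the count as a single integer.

drop 0:h onto floor
drop 1:h onto {0:h}
drop 2:k onto floor
drop 3:l onto floor
drop 4:l onto {3:l}
drop 5:m onto {2:k}
drop 6:k onto {5:m}
ground layer = {0:h, 2:k, 3:l}
drop-orders for the pieces not yet dropped (sum over which currently-grounded one goes next):
  1 to go: {1} 1  {4} 1  {6} 1
  2 to go: {0,1} 1  {1,4} 2  {1,6} 2  {3,4} 1  {4,6} 2  {5,6} 1
  3 to go: {0,1,4} 3  {0,1,6} 3  {1,3,4} 3  {1,4,6} 6  {1,5,6} 3  {2,5,6} 1  {3,4,6} 3  {4,5,6} 3
  4 to go: {0,1,3,4} 6  {0,1,4,6} 12  {0,1,5,6} 6  {1,2,5,6} 4  {1,3,4,6} 12  {1,4,5,6} 12  {2,4,5,6} 4  {3,4,5,6} 6
  5 to go: {0,1,2,5,6} 10  {0,1,3,4,6} 30  {0,1,4,5,6} 30  {1,2,4,5,6} 20  {1,3,4,5,6} 30  {2,3,4,5,6} 10
  if 0:h drops first: 60 orders
  if 2:k drops first: 90 orders
  if 3:l drops first: 60 orders
heap linearizations: 210

210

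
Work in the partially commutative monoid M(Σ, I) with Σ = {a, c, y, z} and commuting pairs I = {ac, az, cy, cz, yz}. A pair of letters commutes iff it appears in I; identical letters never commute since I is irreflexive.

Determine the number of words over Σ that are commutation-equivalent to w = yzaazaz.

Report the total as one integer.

0(y) covers ∅
1(z) covers ∅
2(a) covers 0:y
3(a) covers 2:a
4(z) covers 1:z
5(a) covers 3:a
6(z) covers 4:z
floor of heap: 0:y, 1:z
completions by unplaced set U, small U first (add the entries for U minus each lowest piece of U):
  |U|=1: {5}:1  {6}:1
  |U|=2: {3,5}:1  {4,6}:1  {5,6}:2
  |U|=3: {1,4,6}:1  {2,3,5}:1  {3,5,6}:3  {4,5,6}:3
  |U|=4: {0,2,3,5}:1  {1,4,5,6}:4  {2,3,5,6}:4  {3,4,5,6}:6
  |U|=5: {0,2,3,5,6}:5  {1,3,4,5,6}:10  {2,3,4,5,6}:10
  start at 0(y): 20
  start at 1(z): 15
sum over floor = 35

35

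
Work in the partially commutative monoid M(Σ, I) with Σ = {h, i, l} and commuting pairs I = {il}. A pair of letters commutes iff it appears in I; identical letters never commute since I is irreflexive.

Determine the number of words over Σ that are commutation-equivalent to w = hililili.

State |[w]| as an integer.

drop 0:h onto floor
drop 1:i onto {0:h}
drop 2:l onto {0:h}
drop 3:i onto {1:i}
drop 4:l onto {2:l}
drop 5:i onto {3:i}
drop 6:l onto {4:l}
drop 7:i onto {5:i}
ground layer = {0:h}
drop-orders for the pieces not yet dropped (sum over which currently-grounded one goes next):
  1 to go: {6} 1  {7} 1
  2 to go: {4,6} 1  {5,7} 1  {6,7} 2
  3 to go: {2,4,6} 1  {3,5,7} 1  {4,6,7} 3  {5,6,7} 3
  4 to go: {1,3,5,7} 1  {2,4,6,7} 4  {3,5,6,7} 4  {4,5,6,7} 6
  5 to go: {1,3,5,6,7} 5  {2,4,5,6,7} 10  {3,4,5,6,7} 10
  6 to go: {1,3,4,5,6,7} 15  {2,3,4,5,6,7} 20
  if 0:h drops first: 35 orders

35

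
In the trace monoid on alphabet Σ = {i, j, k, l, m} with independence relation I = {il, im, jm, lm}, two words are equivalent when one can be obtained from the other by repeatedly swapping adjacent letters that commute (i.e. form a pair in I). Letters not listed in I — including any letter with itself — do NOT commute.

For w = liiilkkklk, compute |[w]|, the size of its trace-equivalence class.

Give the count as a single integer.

piece 0:l — minimal
piece 1:i — minimal
piece 2:i rests on {1:i}
piece 3:i rests on {2:i}
piece 4:l rests on {0:l}
piece 5:k rests on {3:i, 4:l}
piece 6:k rests on {5:k}
piece 7:k rests on {6:k}
piece 8:l rests on {7:k}
piece 9:k rests on {8:l}
minimal pieces: {0:l, 1:i}
ways to finish when only these pieces remain (= sum over removing one remaining piece with nothing left below it):
  1 left: {9}→1
  2 left: {8,9}→1
  3 left: {7,8,9}→1
  4 left: {6,7,8,9}→1
  5 left: {5,6,7,8,9}→1
  6 left: {3,5,6,7,8,9}→1  {4,5,6,7,8,9}→1
  7 left: {0,4,5,6,7,8,9}→1  {2,3,5,6,7,8,9}→1  {3,4,5,6,7,8,9}→2
  8 left: {0,3,4,5,6,7,8,9}→3  {1,2,3,5,6,7,8,9}→1  {2,3,4,5,6,7,8,9}→3
  placing 0:l first → 4 extensions
  placing 1:i first → 6 extensions
total linear extensions = 10

10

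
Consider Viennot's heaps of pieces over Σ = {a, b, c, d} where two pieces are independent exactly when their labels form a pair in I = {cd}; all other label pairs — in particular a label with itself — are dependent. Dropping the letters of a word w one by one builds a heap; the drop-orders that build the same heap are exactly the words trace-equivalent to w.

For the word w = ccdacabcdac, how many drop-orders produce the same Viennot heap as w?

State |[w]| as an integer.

piece 0:c — minimal
piece 1:c rests on {0:c}
piece 2:d — minimal
piece 3:a rests on {1:c, 2:d}
piece 4:c rests on {3:a}
piece 5:a rests on {4:c}
piece 6:b rests on {5:a}
piece 7:c rests on {6:b}
piece 8:d rests on {6:b}
piece 9:a rests on {7:c, 8:d}
piece 10:c rests on {9:a}
minimal pieces: {0:c, 2:d}
ways to finish when only these pieces remain (= sum over removing one remaining piece with nothing left below it):
  1 left: {10}→1
  2 left: {9,10}→1
  3 left: {7,9,10}→1  {8,9,10}→1
  4 left: {7,8,9,10}→2
  5 left: {6,7,8,9,10}→2
  6 left: {5,6,7,8,9,10}→2
  7 left: {4,5,6,7,8,9,10}→2
  8 left: {3,4,5,6,7,8,9,10}→2
  9 left: {1,3,4,5,6,7,8,9,10}→2  {2,3,4,5,6,7,8,9,10}→2
  placing 0:c first → 4 extensions
  placing 2:d first → 2 extensions
total linear extensions = 6

6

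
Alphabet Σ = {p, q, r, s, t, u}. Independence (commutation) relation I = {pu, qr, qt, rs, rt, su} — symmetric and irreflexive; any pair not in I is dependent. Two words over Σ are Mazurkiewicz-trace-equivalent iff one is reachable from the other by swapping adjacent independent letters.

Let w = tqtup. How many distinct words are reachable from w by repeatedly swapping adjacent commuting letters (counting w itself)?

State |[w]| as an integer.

drop 0:t onto floor
drop 1:q onto floor
drop 2:t onto {0:t}
drop 3:u onto {1:q, 2:t}
drop 4:p onto {1:q, 2:t}
ground layer = {0:t, 1:q}
drop-orders for the pieces not yet dropped (sum over which currently-grounded one goes next):
  1 to go: {3} 1  {4} 1
  2 to go: {3,4} 2
  3 to go: {1,3,4} 2  {2,3,4} 2
  if 0:t drops first: 4 orders
  if 1:q drops first: 2 orders
heap linearizations: 6

6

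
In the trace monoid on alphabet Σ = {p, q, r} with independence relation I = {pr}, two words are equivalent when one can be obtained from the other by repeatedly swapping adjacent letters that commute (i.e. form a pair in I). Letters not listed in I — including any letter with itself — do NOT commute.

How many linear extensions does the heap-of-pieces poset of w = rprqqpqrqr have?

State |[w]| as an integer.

3

piece 0:r — minimal
piece 1:p — minimal
piece 2:r rests on {0:r}
piece 3:q rests on {1:p, 2:r}
piece 4:q rests on {3:q}
piece 5:p rests on {4:q}
piece 6:q rests on {5:p}
piece 7:r rests on {6:q}
piece 8:q rests on {7:r}
piece 9:r rests on {8:q}
minimal pieces: {0:r, 1:p}
ways to finish when only these pieces remain (= sum over removing one remaining piece with nothing left below it):
  1 left: {9}→1
  2 left: {8,9}→1
  3 left: {7,8,9}→1
  4 left: {6,7,8,9}→1
  5 left: {5,6,7,8,9}→1
  6 left: {4,5,6,7,8,9}→1
  7 left: {3,4,5,6,7,8,9}→1
  8 left: {1,3,4,5,6,7,8,9}→1  {2,3,4,5,6,7,8,9}→1
  placing 0:r first → 2 extensions
  placing 1:p first → 1 extensions
total linear extensions = 3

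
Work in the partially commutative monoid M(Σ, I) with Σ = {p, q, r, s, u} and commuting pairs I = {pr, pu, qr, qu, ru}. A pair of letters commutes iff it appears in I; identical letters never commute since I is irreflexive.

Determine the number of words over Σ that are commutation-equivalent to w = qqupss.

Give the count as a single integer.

piece 0:q — minimal
piece 1:q rests on {0:q}
piece 2:u — minimal
piece 3:p rests on {1:q}
piece 4:s rests on {2:u, 3:p}
piece 5:s rests on {4:s}
minimal pieces: {0:q, 2:u}
ways to finish when only these pieces remain (= sum over removing one remaining piece with nothing left below it):
  1 left: {5}→1
  2 left: {4,5}→1
  3 left: {2,4,5}→1  {3,4,5}→1
  4 left: {1,3,4,5}→1  {2,3,4,5}→2
  placing 0:q first → 3 extensions
  placing 2:u first → 1 extensions
total linear extensions = 4

4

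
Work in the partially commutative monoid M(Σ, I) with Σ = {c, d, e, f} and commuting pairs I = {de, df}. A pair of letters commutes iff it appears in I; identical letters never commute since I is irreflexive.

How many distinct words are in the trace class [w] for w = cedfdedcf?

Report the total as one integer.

0(c) covers ∅
1(e) covers 0:c
2(d) covers 0:c
3(f) covers 1:e
4(d) covers 2:d
5(e) covers 3:f
6(d) covers 4:d
7(c) covers 5:e, 6:d
8(f) covers 7:c
floor of heap: 0:c
completions by unplaced set U, small U first (add the entries for U minus each lowest piece of U):
  |U|=1: {8}:1
  |U|=2: {7,8}:1
  |U|=3: {5,7,8}:1  {6,7,8}:1
  |U|=4: {3,5,7,8}:1  {4,6,7,8}:1  {5,6,7,8}:2
  |U|=5: {1,3,5,7,8}:1  {2,4,6,7,8}:1  {3,5,6,7,8}:3  {4,5,6,7,8}:3
  |U|=6: {1,3,5,6,7,8}:4  {2,4,5,6,7,8}:4  {3,4,5,6,7,8}:6
  |U|=7: {1,3,4,5,6,7,8}:10  {2,3,4,5,6,7,8}:10
  start at 0(c): 20

20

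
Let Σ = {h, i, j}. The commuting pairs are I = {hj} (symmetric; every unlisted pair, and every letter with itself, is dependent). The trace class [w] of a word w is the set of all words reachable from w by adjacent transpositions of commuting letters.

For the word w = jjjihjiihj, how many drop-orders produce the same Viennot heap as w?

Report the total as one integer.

4

drop 0:j onto floor
drop 1:j onto {0:j}
drop 2:j onto {1:j}
drop 3:i onto {2:j}
drop 4:h onto {3:i}
drop 5:j onto {3:i}
drop 6:i onto {4:h, 5:j}
drop 7:i onto {6:i}
drop 8:h onto {7:i}
drop 9:j onto {7:i}
ground layer = {0:j}
drop-orders for the pieces not yet dropped (sum over which currently-grounded one goes next):
  1 to go: {8} 1  {9} 1
  2 to go: {8,9} 2
  3 to go: {7,8,9} 2
  4 to go: {6,7,8,9} 2
  5 to go: {4,6,7,8,9} 2  {5,6,7,8,9} 2
  6 to go: {4,5,6,7,8,9} 4
  7 to go: {3,4,5,6,7,8,9} 4
  8 to go: {2,3,4,5,6,7,8,9} 4
  if 0:j drops first: 4 orders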